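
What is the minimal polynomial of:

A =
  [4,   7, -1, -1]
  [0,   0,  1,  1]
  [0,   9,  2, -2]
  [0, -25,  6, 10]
x^3 - 12*x^2 + 48*x - 64

The characteristic polynomial is χ_A(x) = (x - 4)^4, so the eigenvalues are known. The minimal polynomial is
  m_A(x) = Π_λ (x − λ)^{k_λ}
where k_λ is the size of the *largest* Jordan block for λ (equivalently, the smallest k with (A − λI)^k v = 0 for every generalised eigenvector v of λ).

  λ = 4: largest Jordan block has size 3, contributing (x − 4)^3

So m_A(x) = (x - 4)^3 = x^3 - 12*x^2 + 48*x - 64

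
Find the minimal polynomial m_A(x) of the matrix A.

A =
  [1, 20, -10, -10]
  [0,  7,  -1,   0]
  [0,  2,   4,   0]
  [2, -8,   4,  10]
x^2 - 11*x + 30

The characteristic polynomial is χ_A(x) = (x - 6)^2*(x - 5)^2, so the eigenvalues are known. The minimal polynomial is
  m_A(x) = Π_λ (x − λ)^{k_λ}
where k_λ is the size of the *largest* Jordan block for λ (equivalently, the smallest k with (A − λI)^k v = 0 for every generalised eigenvector v of λ).

  λ = 5: largest Jordan block has size 1, contributing (x − 5)
  λ = 6: largest Jordan block has size 1, contributing (x − 6)

So m_A(x) = (x - 6)*(x - 5) = x^2 - 11*x + 30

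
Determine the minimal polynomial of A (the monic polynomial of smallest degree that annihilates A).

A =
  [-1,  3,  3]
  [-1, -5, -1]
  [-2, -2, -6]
x^2 + 8*x + 16

The characteristic polynomial is χ_A(x) = (x + 4)^3, so the eigenvalues are known. The minimal polynomial is
  m_A(x) = Π_λ (x − λ)^{k_λ}
where k_λ is the size of the *largest* Jordan block for λ (equivalently, the smallest k with (A − λI)^k v = 0 for every generalised eigenvector v of λ).

  λ = -4: largest Jordan block has size 2, contributing (x + 4)^2

So m_A(x) = (x + 4)^2 = x^2 + 8*x + 16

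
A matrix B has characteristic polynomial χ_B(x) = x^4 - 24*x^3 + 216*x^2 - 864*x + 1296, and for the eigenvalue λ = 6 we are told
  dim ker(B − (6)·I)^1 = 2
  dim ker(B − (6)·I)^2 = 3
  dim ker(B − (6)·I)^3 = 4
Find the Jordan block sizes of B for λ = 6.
Block sizes for λ = 6: [3, 1]

From the dimensions of kernels of powers, the number of Jordan blocks of size at least j is d_j − d_{j−1} where d_j = dim ker(N^j) (with d_0 = 0). Computing the differences gives [2, 1, 1].
The number of blocks of size exactly k is (#blocks of size ≥ k) − (#blocks of size ≥ k + 1), so the partition is: 1 block(s) of size 1, 1 block(s) of size 3.
In nonincreasing order the block sizes are [3, 1].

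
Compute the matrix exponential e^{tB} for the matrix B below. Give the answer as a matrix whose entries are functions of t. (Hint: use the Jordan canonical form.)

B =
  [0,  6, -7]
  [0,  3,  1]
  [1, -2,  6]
e^{tB} =
  [t^2*exp(3*t) - 3*t*exp(3*t) + exp(3*t), -2*t^2*exp(3*t) + 6*t*exp(3*t), 3*t^2*exp(3*t) - 7*t*exp(3*t)]
  [t^2*exp(3*t)/2, -t^2*exp(3*t) + exp(3*t), 3*t^2*exp(3*t)/2 + t*exp(3*t)]
  [t*exp(3*t), -2*t*exp(3*t), 3*t*exp(3*t) + exp(3*t)]

Strategy: write B = P · J · P⁻¹ where J is a Jordan canonical form, so e^{tB} = P · e^{tJ} · P⁻¹, and e^{tJ} can be computed block-by-block.

B has Jordan form
J =
  [3, 1, 0]
  [0, 3, 1]
  [0, 0, 3]
(up to reordering of blocks).

Per-block formulas:
  For a 3×3 Jordan block J_3(3): exp(t · J_3(3)) = e^(3t)·(I + t·N + (t^2/2)·N^2), where N is the 3×3 nilpotent shift.

After assembling e^{tJ} and conjugating by P, we get:

e^{tB} =
  [t^2*exp(3*t) - 3*t*exp(3*t) + exp(3*t), -2*t^2*exp(3*t) + 6*t*exp(3*t), 3*t^2*exp(3*t) - 7*t*exp(3*t)]
  [t^2*exp(3*t)/2, -t^2*exp(3*t) + exp(3*t), 3*t^2*exp(3*t)/2 + t*exp(3*t)]
  [t*exp(3*t), -2*t*exp(3*t), 3*t*exp(3*t) + exp(3*t)]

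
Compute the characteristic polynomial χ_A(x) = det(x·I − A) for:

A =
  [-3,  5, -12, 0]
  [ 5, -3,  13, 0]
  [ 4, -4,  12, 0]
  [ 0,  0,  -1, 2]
x^4 - 8*x^3 + 24*x^2 - 32*x + 16

Expanding det(x·I − A) (e.g. by cofactor expansion or by noting that A is similar to its Jordan form J, which has the same characteristic polynomial as A) gives
  χ_A(x) = x^4 - 8*x^3 + 24*x^2 - 32*x + 16
which factors as (x - 2)^4. The eigenvalues (with algebraic multiplicities) are λ = 2 with multiplicity 4.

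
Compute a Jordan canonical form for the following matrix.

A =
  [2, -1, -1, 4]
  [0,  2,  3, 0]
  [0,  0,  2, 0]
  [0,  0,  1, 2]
J_3(2) ⊕ J_1(2)

The characteristic polynomial is
  det(x·I − A) = x^4 - 8*x^3 + 24*x^2 - 32*x + 16 = (x - 2)^4

Eigenvalues and multiplicities (the geometric multiplicity of λ is n − rank(A − λI), which equals the number of Jordan blocks for λ):
  λ = 2: algebraic multiplicity = 4, geometric multiplicity = 2

Determining the block sizes for each eigenvalue:
  λ = 2: with am = 4 and gm = 2, the partition is not yet determined (e.g. several partitions of 4 into 2 parts exist). Let N = A − (2)·I. Computing rank(N^1) = 2, rank(N^2) = 1, rank(N^3) = 0; the number of blocks of size ≥ j is rank(N^{j−1}) − rank(N^j), giving [2, 1, 1]. So we have 1 block(s) of size 3, 1 block(s) of size 1 → block sizes [3, 1]

Assembling the blocks gives a Jordan form
J =
  [2, 1, 0, 0]
  [0, 2, 1, 0]
  [0, 0, 2, 0]
  [0, 0, 0, 2]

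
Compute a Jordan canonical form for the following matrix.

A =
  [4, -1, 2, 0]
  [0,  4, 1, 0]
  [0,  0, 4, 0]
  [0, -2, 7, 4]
J_3(4) ⊕ J_1(4)

The characteristic polynomial is
  det(x·I − A) = x^4 - 16*x^3 + 96*x^2 - 256*x + 256 = (x - 4)^4

Eigenvalues and multiplicities (the geometric multiplicity of λ is n − rank(A − λI), which equals the number of Jordan blocks for λ):
  λ = 4: algebraic multiplicity = 4, geometric multiplicity = 2

Determining the block sizes for each eigenvalue:
  λ = 4: with am = 4 and gm = 2, the partition is not yet determined (e.g. several partitions of 4 into 2 parts exist). Let N = A − (4)·I. Computing rank(N^1) = 2, rank(N^2) = 1, rank(N^3) = 0; the number of blocks of size ≥ j is rank(N^{j−1}) − rank(N^j), giving [2, 1, 1]. So we have 1 block(s) of size 3, 1 block(s) of size 1 → block sizes [3, 1]

Assembling the blocks gives a Jordan form
J =
  [4, 1, 0, 0]
  [0, 4, 1, 0]
  [0, 0, 4, 0]
  [0, 0, 0, 4]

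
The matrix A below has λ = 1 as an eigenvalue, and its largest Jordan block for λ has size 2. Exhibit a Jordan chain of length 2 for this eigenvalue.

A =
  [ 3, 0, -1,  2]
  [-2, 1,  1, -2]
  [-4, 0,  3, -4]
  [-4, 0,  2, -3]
A Jordan chain for λ = 1 of length 2:
v_1 = (2, -2, -4, -4)ᵀ
v_2 = (1, 0, 0, 0)ᵀ

Let N = A − (1)·I. We want v_2 with N^2 v_2 = 0 but N^1 v_2 ≠ 0; then v_{j-1} := N · v_j for j = 2, …, 2.

Pick v_2 = (1, 0, 0, 0)ᵀ.
Then v_1 = N · v_2 = (2, -2, -4, -4)ᵀ.

Sanity check: (A − (1)·I) v_1 = (0, 0, 0, 0)ᵀ = 0. ✓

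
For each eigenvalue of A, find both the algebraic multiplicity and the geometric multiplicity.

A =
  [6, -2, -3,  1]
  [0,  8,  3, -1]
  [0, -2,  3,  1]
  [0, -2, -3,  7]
λ = 6: alg = 4, geom = 3

Step 1 — factor the characteristic polynomial to read off the algebraic multiplicities:
  χ_A(x) = (x - 6)^4

Step 2 — compute geometric multiplicities via the rank-nullity identity g(λ) = n − rank(A − λI):
  rank(A − (6)·I) = 1, so dim ker(A − (6)·I) = n − 1 = 3

Summary:
  λ = 6: algebraic multiplicity = 4, geometric multiplicity = 3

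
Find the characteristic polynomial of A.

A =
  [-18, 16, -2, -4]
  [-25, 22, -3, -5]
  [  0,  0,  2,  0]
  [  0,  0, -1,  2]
x^4 - 8*x^3 + 24*x^2 - 32*x + 16

Expanding det(x·I − A) (e.g. by cofactor expansion or by noting that A is similar to its Jordan form J, which has the same characteristic polynomial as A) gives
  χ_A(x) = x^4 - 8*x^3 + 24*x^2 - 32*x + 16
which factors as (x - 2)^4. The eigenvalues (with algebraic multiplicities) are λ = 2 with multiplicity 4.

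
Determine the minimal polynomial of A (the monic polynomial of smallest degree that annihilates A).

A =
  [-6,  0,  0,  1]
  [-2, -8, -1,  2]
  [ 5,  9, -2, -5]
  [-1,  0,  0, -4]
x^3 + 15*x^2 + 75*x + 125

The characteristic polynomial is χ_A(x) = (x + 5)^4, so the eigenvalues are known. The minimal polynomial is
  m_A(x) = Π_λ (x − λ)^{k_λ}
where k_λ is the size of the *largest* Jordan block for λ (equivalently, the smallest k with (A − λI)^k v = 0 for every generalised eigenvector v of λ).

  λ = -5: largest Jordan block has size 3, contributing (x + 5)^3

So m_A(x) = (x + 5)^3 = x^3 + 15*x^2 + 75*x + 125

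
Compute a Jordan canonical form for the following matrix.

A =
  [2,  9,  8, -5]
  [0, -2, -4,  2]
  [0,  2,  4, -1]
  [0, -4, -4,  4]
J_2(2) ⊕ J_2(2)

The characteristic polynomial is
  det(x·I − A) = x^4 - 8*x^3 + 24*x^2 - 32*x + 16 = (x - 2)^4

Eigenvalues and multiplicities (the geometric multiplicity of λ is n − rank(A − λI), which equals the number of Jordan blocks for λ):
  λ = 2: algebraic multiplicity = 4, geometric multiplicity = 2

Determining the block sizes for each eigenvalue:
  λ = 2: with am = 4 and gm = 2, the partition is not yet determined (e.g. several partitions of 4 into 2 parts exist). Let N = A − (2)·I. Computing rank(N^1) = 2, rank(N^2) = 0; the number of blocks of size ≥ j is rank(N^{j−1}) − rank(N^j), giving [2, 2]. So we have 2 block(s) of size 2 → block sizes [2, 2]

Assembling the blocks gives a Jordan form
J =
  [2, 1, 0, 0]
  [0, 2, 0, 0]
  [0, 0, 2, 1]
  [0, 0, 0, 2]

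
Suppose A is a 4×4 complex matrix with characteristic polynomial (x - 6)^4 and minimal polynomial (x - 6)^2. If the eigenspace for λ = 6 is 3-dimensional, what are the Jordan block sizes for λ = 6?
Block sizes for λ = 6: [2, 1, 1]

Step 1 — from the characteristic polynomial, algebraic multiplicity of λ = 6 is 4. From dim ker(A − (6)·I) = 3, there are exactly 3 Jordan blocks for λ = 6.
Step 2 — from the minimal polynomial, the factor (x − 6)^2 tells us the largest block for λ = 6 has size 2.
Step 3 — with total size 4, 3 blocks, and largest block 2, the block sizes (in nonincreasing order) are [2, 1, 1].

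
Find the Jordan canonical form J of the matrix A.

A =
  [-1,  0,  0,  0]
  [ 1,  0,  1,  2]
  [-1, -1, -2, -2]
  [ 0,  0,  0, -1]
J_2(-1) ⊕ J_1(-1) ⊕ J_1(-1)

The characteristic polynomial is
  det(x·I − A) = x^4 + 4*x^3 + 6*x^2 + 4*x + 1 = (x + 1)^4

Eigenvalues and multiplicities (the geometric multiplicity of λ is n − rank(A − λI), which equals the number of Jordan blocks for λ):
  λ = -1: algebraic multiplicity = 4, geometric multiplicity = 3

Determining the block sizes for each eigenvalue:
  λ = -1: 3 blocks summing to 4 forces exactly one block of size 2 and the rest size 1 → block sizes [2, 1, 1]

Assembling the blocks gives a Jordan form
J =
  [-1,  1,  0,  0]
  [ 0, -1,  0,  0]
  [ 0,  0, -1,  0]
  [ 0,  0,  0, -1]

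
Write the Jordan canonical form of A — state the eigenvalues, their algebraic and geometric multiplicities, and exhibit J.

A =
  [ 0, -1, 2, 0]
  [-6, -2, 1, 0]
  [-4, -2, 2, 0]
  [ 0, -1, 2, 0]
J_3(0) ⊕ J_1(0)

The characteristic polynomial is
  det(x·I − A) = x^4

Eigenvalues and multiplicities (the geometric multiplicity of λ is n − rank(A − λI), which equals the number of Jordan blocks for λ):
  λ = 0: algebraic multiplicity = 4, geometric multiplicity = 2

Determining the block sizes for each eigenvalue:
  λ = 0: with am = 4 and gm = 2, the partition is not yet determined (e.g. several partitions of 4 into 2 parts exist). Let N = A − (0)·I. Computing rank(N^1) = 2, rank(N^2) = 1, rank(N^3) = 0; the number of blocks of size ≥ j is rank(N^{j−1}) − rank(N^j), giving [2, 1, 1]. So we have 1 block(s) of size 3, 1 block(s) of size 1 → block sizes [3, 1]

Assembling the blocks gives a Jordan form
J =
  [0, 1, 0, 0]
  [0, 0, 1, 0]
  [0, 0, 0, 0]
  [0, 0, 0, 0]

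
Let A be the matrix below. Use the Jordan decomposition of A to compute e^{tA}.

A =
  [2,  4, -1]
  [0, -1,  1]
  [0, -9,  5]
e^{tA} =
  [exp(2*t), -3*t^2*exp(2*t)/2 + 4*t*exp(2*t), t^2*exp(2*t)/2 - t*exp(2*t)]
  [0, -3*t*exp(2*t) + exp(2*t), t*exp(2*t)]
  [0, -9*t*exp(2*t), 3*t*exp(2*t) + exp(2*t)]

Strategy: write A = P · J · P⁻¹ where J is a Jordan canonical form, so e^{tA} = P · e^{tJ} · P⁻¹, and e^{tJ} can be computed block-by-block.

A has Jordan form
J =
  [2, 1, 0]
  [0, 2, 1]
  [0, 0, 2]
(up to reordering of blocks).

Per-block formulas:
  For a 3×3 Jordan block J_3(2): exp(t · J_3(2)) = e^(2t)·(I + t·N + (t^2/2)·N^2), where N is the 3×3 nilpotent shift.

After assembling e^{tJ} and conjugating by P, we get:

e^{tA} =
  [exp(2*t), -3*t^2*exp(2*t)/2 + 4*t*exp(2*t), t^2*exp(2*t)/2 - t*exp(2*t)]
  [0, -3*t*exp(2*t) + exp(2*t), t*exp(2*t)]
  [0, -9*t*exp(2*t), 3*t*exp(2*t) + exp(2*t)]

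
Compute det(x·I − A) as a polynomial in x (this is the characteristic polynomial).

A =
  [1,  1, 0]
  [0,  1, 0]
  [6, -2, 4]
x^3 - 6*x^2 + 9*x - 4

Expanding det(x·I − A) (e.g. by cofactor expansion or by noting that A is similar to its Jordan form J, which has the same characteristic polynomial as A) gives
  χ_A(x) = x^3 - 6*x^2 + 9*x - 4
which factors as (x - 4)*(x - 1)^2. The eigenvalues (with algebraic multiplicities) are λ = 1 with multiplicity 2, λ = 4 with multiplicity 1.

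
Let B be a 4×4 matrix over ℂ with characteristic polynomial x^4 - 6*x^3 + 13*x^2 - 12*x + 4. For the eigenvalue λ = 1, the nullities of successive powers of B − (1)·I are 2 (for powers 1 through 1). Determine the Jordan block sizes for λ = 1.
Block sizes for λ = 1: [1, 1]

From the dimensions of kernels of powers, the number of Jordan blocks of size at least j is d_j − d_{j−1} where d_j = dim ker(N^j) (with d_0 = 0). Computing the differences gives [2].
The number of blocks of size exactly k is (#blocks of size ≥ k) − (#blocks of size ≥ k + 1), so the partition is: 2 block(s) of size 1.
In nonincreasing order the block sizes are [1, 1].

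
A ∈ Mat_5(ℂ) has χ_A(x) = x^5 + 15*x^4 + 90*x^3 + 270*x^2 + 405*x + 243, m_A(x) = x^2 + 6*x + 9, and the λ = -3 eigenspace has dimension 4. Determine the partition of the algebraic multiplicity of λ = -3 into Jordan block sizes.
Block sizes for λ = -3: [2, 1, 1, 1]

Step 1 — from the characteristic polynomial, algebraic multiplicity of λ = -3 is 5. From dim ker(A − (-3)·I) = 4, there are exactly 4 Jordan blocks for λ = -3.
Step 2 — from the minimal polynomial, the factor (x + 3)^2 tells us the largest block for λ = -3 has size 2.
Step 3 — with total size 5, 4 blocks, and largest block 2, the block sizes (in nonincreasing order) are [2, 1, 1, 1].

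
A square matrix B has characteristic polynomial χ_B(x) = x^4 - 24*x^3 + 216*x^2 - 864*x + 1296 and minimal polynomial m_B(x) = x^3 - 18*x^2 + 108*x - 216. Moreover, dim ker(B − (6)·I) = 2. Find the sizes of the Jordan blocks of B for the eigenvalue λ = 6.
Block sizes for λ = 6: [3, 1]

Step 1 — from the characteristic polynomial, algebraic multiplicity of λ = 6 is 4. From dim ker(B − (6)·I) = 2, there are exactly 2 Jordan blocks for λ = 6.
Step 2 — from the minimal polynomial, the factor (x − 6)^3 tells us the largest block for λ = 6 has size 3.
Step 3 — with total size 4, 2 blocks, and largest block 3, the block sizes (in nonincreasing order) are [3, 1].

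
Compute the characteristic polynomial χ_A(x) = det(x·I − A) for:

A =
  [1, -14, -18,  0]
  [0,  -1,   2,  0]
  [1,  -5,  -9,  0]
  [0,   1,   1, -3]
x^4 + 12*x^3 + 54*x^2 + 108*x + 81

Expanding det(x·I − A) (e.g. by cofactor expansion or by noting that A is similar to its Jordan form J, which has the same characteristic polynomial as A) gives
  χ_A(x) = x^4 + 12*x^3 + 54*x^2 + 108*x + 81
which factors as (x + 3)^4. The eigenvalues (with algebraic multiplicities) are λ = -3 with multiplicity 4.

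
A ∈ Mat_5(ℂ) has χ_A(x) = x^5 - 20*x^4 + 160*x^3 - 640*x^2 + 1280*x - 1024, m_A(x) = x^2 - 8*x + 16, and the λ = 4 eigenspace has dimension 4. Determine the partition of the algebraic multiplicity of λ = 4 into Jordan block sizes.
Block sizes for λ = 4: [2, 1, 1, 1]

Step 1 — from the characteristic polynomial, algebraic multiplicity of λ = 4 is 5. From dim ker(A − (4)·I) = 4, there are exactly 4 Jordan blocks for λ = 4.
Step 2 — from the minimal polynomial, the factor (x − 4)^2 tells us the largest block for λ = 4 has size 2.
Step 3 — with total size 5, 4 blocks, and largest block 2, the block sizes (in nonincreasing order) are [2, 1, 1, 1].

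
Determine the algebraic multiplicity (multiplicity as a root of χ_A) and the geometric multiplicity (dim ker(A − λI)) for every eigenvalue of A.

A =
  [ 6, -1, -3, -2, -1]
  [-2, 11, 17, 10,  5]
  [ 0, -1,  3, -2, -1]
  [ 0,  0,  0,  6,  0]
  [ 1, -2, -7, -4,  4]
λ = 6: alg = 5, geom = 3

Step 1 — factor the characteristic polynomial to read off the algebraic multiplicities:
  χ_A(x) = (x - 6)^5

Step 2 — compute geometric multiplicities via the rank-nullity identity g(λ) = n − rank(A − λI):
  rank(A − (6)·I) = 2, so dim ker(A − (6)·I) = n − 2 = 3

Summary:
  λ = 6: algebraic multiplicity = 5, geometric multiplicity = 3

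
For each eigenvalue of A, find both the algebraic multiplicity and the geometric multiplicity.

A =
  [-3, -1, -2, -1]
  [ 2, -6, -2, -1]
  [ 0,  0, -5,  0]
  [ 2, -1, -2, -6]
λ = -5: alg = 4, geom = 3

Step 1 — factor the characteristic polynomial to read off the algebraic multiplicities:
  χ_A(x) = (x + 5)^4

Step 2 — compute geometric multiplicities via the rank-nullity identity g(λ) = n − rank(A − λI):
  rank(A − (-5)·I) = 1, so dim ker(A − (-5)·I) = n − 1 = 3

Summary:
  λ = -5: algebraic multiplicity = 4, geometric multiplicity = 3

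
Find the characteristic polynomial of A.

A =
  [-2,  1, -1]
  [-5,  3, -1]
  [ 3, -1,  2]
x^3 - 3*x^2 + 3*x - 1

Expanding det(x·I − A) (e.g. by cofactor expansion or by noting that A is similar to its Jordan form J, which has the same characteristic polynomial as A) gives
  χ_A(x) = x^3 - 3*x^2 + 3*x - 1
which factors as (x - 1)^3. The eigenvalues (with algebraic multiplicities) are λ = 1 with multiplicity 3.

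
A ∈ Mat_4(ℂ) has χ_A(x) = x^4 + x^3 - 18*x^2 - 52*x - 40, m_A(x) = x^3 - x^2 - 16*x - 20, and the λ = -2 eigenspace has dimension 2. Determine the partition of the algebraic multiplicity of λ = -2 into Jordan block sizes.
Block sizes for λ = -2: [2, 1]

Step 1 — from the characteristic polynomial, algebraic multiplicity of λ = -2 is 3. From dim ker(A − (-2)·I) = 2, there are exactly 2 Jordan blocks for λ = -2.
Step 2 — from the minimal polynomial, the factor (x + 2)^2 tells us the largest block for λ = -2 has size 2.
Step 3 — with total size 3, 2 blocks, and largest block 2, the block sizes (in nonincreasing order) are [2, 1].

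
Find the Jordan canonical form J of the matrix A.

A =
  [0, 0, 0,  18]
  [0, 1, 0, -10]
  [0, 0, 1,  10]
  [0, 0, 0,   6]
J_1(0) ⊕ J_1(1) ⊕ J_1(1) ⊕ J_1(6)

The characteristic polynomial is
  det(x·I − A) = x^4 - 8*x^3 + 13*x^2 - 6*x = x*(x - 6)*(x - 1)^2

Eigenvalues and multiplicities (the geometric multiplicity of λ is n − rank(A − λI), which equals the number of Jordan blocks for λ):
  λ = 0: algebraic multiplicity = 1, geometric multiplicity = 1
  λ = 1: algebraic multiplicity = 2, geometric multiplicity = 2
  λ = 6: algebraic multiplicity = 1, geometric multiplicity = 1

Determining the block sizes for each eigenvalue:
  λ = 0: one block (gm = 1), so the single block has size am = 1 → block sizes [1]
  λ = 1: gm = am = 2, so every block has size 1 → block sizes [1, 1]
  λ = 6: one block (gm = 1), so the single block has size am = 1 → block sizes [1]

Assembling the blocks gives a Jordan form
J =
  [0, 0, 0, 0]
  [0, 1, 0, 0]
  [0, 0, 1, 0]
  [0, 0, 0, 6]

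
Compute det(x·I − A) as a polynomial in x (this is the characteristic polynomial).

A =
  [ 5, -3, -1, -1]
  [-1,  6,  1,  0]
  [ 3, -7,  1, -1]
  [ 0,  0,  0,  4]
x^4 - 16*x^3 + 96*x^2 - 256*x + 256

Expanding det(x·I − A) (e.g. by cofactor expansion or by noting that A is similar to its Jordan form J, which has the same characteristic polynomial as A) gives
  χ_A(x) = x^4 - 16*x^3 + 96*x^2 - 256*x + 256
which factors as (x - 4)^4. The eigenvalues (with algebraic multiplicities) are λ = 4 with multiplicity 4.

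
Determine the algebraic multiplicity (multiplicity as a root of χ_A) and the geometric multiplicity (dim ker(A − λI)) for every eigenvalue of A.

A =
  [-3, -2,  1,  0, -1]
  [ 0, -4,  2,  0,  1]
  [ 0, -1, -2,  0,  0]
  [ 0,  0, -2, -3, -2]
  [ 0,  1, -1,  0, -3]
λ = -3: alg = 5, geom = 3

Step 1 — factor the characteristic polynomial to read off the algebraic multiplicities:
  χ_A(x) = (x + 3)^5

Step 2 — compute geometric multiplicities via the rank-nullity identity g(λ) = n − rank(A − λI):
  rank(A − (-3)·I) = 2, so dim ker(A − (-3)·I) = n − 2 = 3

Summary:
  λ = -3: algebraic multiplicity = 5, geometric multiplicity = 3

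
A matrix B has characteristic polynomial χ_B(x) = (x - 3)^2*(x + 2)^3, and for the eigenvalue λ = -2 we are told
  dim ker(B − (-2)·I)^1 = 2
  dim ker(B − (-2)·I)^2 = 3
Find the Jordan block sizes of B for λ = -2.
Block sizes for λ = -2: [2, 1]

From the dimensions of kernels of powers, the number of Jordan blocks of size at least j is d_j − d_{j−1} where d_j = dim ker(N^j) (with d_0 = 0). Computing the differences gives [2, 1].
The number of blocks of size exactly k is (#blocks of size ≥ k) − (#blocks of size ≥ k + 1), so the partition is: 1 block(s) of size 1, 1 block(s) of size 2.
In nonincreasing order the block sizes are [2, 1].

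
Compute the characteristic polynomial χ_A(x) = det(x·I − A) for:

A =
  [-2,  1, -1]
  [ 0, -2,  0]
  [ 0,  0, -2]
x^3 + 6*x^2 + 12*x + 8

Expanding det(x·I − A) (e.g. by cofactor expansion or by noting that A is similar to its Jordan form J, which has the same characteristic polynomial as A) gives
  χ_A(x) = x^3 + 6*x^2 + 12*x + 8
which factors as (x + 2)^3. The eigenvalues (with algebraic multiplicities) are λ = -2 with multiplicity 3.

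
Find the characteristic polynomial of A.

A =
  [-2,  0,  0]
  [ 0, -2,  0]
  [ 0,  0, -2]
x^3 + 6*x^2 + 12*x + 8

Expanding det(x·I − A) (e.g. by cofactor expansion or by noting that A is similar to its Jordan form J, which has the same characteristic polynomial as A) gives
  χ_A(x) = x^3 + 6*x^2 + 12*x + 8
which factors as (x + 2)^3. The eigenvalues (with algebraic multiplicities) are λ = -2 with multiplicity 3.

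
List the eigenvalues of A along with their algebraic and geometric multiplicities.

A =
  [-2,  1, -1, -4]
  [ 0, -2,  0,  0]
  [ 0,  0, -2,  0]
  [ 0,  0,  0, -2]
λ = -2: alg = 4, geom = 3

Step 1 — factor the characteristic polynomial to read off the algebraic multiplicities:
  χ_A(x) = (x + 2)^4

Step 2 — compute geometric multiplicities via the rank-nullity identity g(λ) = n − rank(A − λI):
  rank(A − (-2)·I) = 1, so dim ker(A − (-2)·I) = n − 1 = 3

Summary:
  λ = -2: algebraic multiplicity = 4, geometric multiplicity = 3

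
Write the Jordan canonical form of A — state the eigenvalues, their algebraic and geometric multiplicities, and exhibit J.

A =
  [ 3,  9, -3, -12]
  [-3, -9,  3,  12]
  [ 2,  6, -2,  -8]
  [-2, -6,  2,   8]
J_2(0) ⊕ J_1(0) ⊕ J_1(0)

The characteristic polynomial is
  det(x·I − A) = x^4

Eigenvalues and multiplicities (the geometric multiplicity of λ is n − rank(A − λI), which equals the number of Jordan blocks for λ):
  λ = 0: algebraic multiplicity = 4, geometric multiplicity = 3

Determining the block sizes for each eigenvalue:
  λ = 0: 3 blocks summing to 4 forces exactly one block of size 2 and the rest size 1 → block sizes [2, 1, 1]

Assembling the blocks gives a Jordan form
J =
  [0, 1, 0, 0]
  [0, 0, 0, 0]
  [0, 0, 0, 0]
  [0, 0, 0, 0]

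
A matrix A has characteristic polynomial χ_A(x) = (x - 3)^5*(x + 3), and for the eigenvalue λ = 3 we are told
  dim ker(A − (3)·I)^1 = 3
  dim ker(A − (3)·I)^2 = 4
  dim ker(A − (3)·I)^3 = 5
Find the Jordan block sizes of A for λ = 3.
Block sizes for λ = 3: [3, 1, 1]

From the dimensions of kernels of powers, the number of Jordan blocks of size at least j is d_j − d_{j−1} where d_j = dim ker(N^j) (with d_0 = 0). Computing the differences gives [3, 1, 1].
The number of blocks of size exactly k is (#blocks of size ≥ k) − (#blocks of size ≥ k + 1), so the partition is: 2 block(s) of size 1, 1 block(s) of size 3.
In nonincreasing order the block sizes are [3, 1, 1].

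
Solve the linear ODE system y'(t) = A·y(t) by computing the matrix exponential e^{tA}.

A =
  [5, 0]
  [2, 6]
e^{tA} =
  [exp(5*t), 0]
  [2*exp(6*t) - 2*exp(5*t), exp(6*t)]

Strategy: write A = P · J · P⁻¹ where J is a Jordan canonical form, so e^{tA} = P · e^{tJ} · P⁻¹, and e^{tJ} can be computed block-by-block.

A has Jordan form
J =
  [5, 0]
  [0, 6]
(up to reordering of blocks).

Per-block formulas:
  For a 1×1 block at λ = 5: exp(t · [5]) = [e^(5t)].
  For a 1×1 block at λ = 6: exp(t · [6]) = [e^(6t)].

After assembling e^{tJ} and conjugating by P, we get:

e^{tA} =
  [exp(5*t), 0]
  [2*exp(6*t) - 2*exp(5*t), exp(6*t)]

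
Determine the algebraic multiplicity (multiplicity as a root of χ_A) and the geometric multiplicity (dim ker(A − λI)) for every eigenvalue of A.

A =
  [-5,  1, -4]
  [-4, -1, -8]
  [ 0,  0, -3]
λ = -3: alg = 3, geom = 2

Step 1 — factor the characteristic polynomial to read off the algebraic multiplicities:
  χ_A(x) = (x + 3)^3

Step 2 — compute geometric multiplicities via the rank-nullity identity g(λ) = n − rank(A − λI):
  rank(A − (-3)·I) = 1, so dim ker(A − (-3)·I) = n − 1 = 2

Summary:
  λ = -3: algebraic multiplicity = 3, geometric multiplicity = 2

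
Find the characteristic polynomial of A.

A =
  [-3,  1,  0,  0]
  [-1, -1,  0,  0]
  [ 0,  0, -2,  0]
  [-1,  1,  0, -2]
x^4 + 8*x^3 + 24*x^2 + 32*x + 16

Expanding det(x·I − A) (e.g. by cofactor expansion or by noting that A is similar to its Jordan form J, which has the same characteristic polynomial as A) gives
  χ_A(x) = x^4 + 8*x^3 + 24*x^2 + 32*x + 16
which factors as (x + 2)^4. The eigenvalues (with algebraic multiplicities) are λ = -2 with multiplicity 4.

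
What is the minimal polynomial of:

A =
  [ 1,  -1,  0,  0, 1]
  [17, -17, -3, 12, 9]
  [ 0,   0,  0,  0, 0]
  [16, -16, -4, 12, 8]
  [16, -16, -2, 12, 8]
x^4 - 4*x^3

The characteristic polynomial is χ_A(x) = x^4*(x - 4), so the eigenvalues are known. The minimal polynomial is
  m_A(x) = Π_λ (x − λ)^{k_λ}
where k_λ is the size of the *largest* Jordan block for λ (equivalently, the smallest k with (A − λI)^k v = 0 for every generalised eigenvector v of λ).

  λ = 0: largest Jordan block has size 3, contributing (x − 0)^3
  λ = 4: largest Jordan block has size 1, contributing (x − 4)

So m_A(x) = x^3*(x - 4) = x^4 - 4*x^3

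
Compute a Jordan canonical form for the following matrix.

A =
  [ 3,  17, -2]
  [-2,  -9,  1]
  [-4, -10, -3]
J_3(-3)

The characteristic polynomial is
  det(x·I − A) = x^3 + 9*x^2 + 27*x + 27 = (x + 3)^3

Eigenvalues and multiplicities (the geometric multiplicity of λ is n − rank(A − λI), which equals the number of Jordan blocks for λ):
  λ = -3: algebraic multiplicity = 3, geometric multiplicity = 1

Determining the block sizes for each eigenvalue:
  λ = -3: one block (gm = 1), so the single block has size am = 3 → block sizes [3]

Assembling the blocks gives a Jordan form
J =
  [-3,  1,  0]
  [ 0, -3,  1]
  [ 0,  0, -3]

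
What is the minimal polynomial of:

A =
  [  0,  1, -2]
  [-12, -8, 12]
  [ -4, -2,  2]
x^2 + 4*x + 4

The characteristic polynomial is χ_A(x) = (x + 2)^3, so the eigenvalues are known. The minimal polynomial is
  m_A(x) = Π_λ (x − λ)^{k_λ}
where k_λ is the size of the *largest* Jordan block for λ (equivalently, the smallest k with (A − λI)^k v = 0 for every generalised eigenvector v of λ).

  λ = -2: largest Jordan block has size 2, contributing (x + 2)^2

So m_A(x) = (x + 2)^2 = x^2 + 4*x + 4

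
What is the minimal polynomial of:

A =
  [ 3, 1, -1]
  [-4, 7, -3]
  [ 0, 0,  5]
x^3 - 15*x^2 + 75*x - 125

The characteristic polynomial is χ_A(x) = (x - 5)^3, so the eigenvalues are known. The minimal polynomial is
  m_A(x) = Π_λ (x − λ)^{k_λ}
where k_λ is the size of the *largest* Jordan block for λ (equivalently, the smallest k with (A − λI)^k v = 0 for every generalised eigenvector v of λ).

  λ = 5: largest Jordan block has size 3, contributing (x − 5)^3

So m_A(x) = (x - 5)^3 = x^3 - 15*x^2 + 75*x - 125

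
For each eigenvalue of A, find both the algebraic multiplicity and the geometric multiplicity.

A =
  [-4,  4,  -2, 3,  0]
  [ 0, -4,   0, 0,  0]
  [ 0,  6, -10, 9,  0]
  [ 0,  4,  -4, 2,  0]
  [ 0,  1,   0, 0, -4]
λ = -4: alg = 5, geom = 3

Step 1 — factor the characteristic polynomial to read off the algebraic multiplicities:
  χ_A(x) = (x + 4)^5

Step 2 — compute geometric multiplicities via the rank-nullity identity g(λ) = n − rank(A − λI):
  rank(A − (-4)·I) = 2, so dim ker(A − (-4)·I) = n − 2 = 3

Summary:
  λ = -4: algebraic multiplicity = 5, geometric multiplicity = 3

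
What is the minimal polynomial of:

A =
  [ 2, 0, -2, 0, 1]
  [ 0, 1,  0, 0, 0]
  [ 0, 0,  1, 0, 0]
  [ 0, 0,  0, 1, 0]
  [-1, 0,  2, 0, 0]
x^2 - 2*x + 1

The characteristic polynomial is χ_A(x) = (x - 1)^5, so the eigenvalues are known. The minimal polynomial is
  m_A(x) = Π_λ (x − λ)^{k_λ}
where k_λ is the size of the *largest* Jordan block for λ (equivalently, the smallest k with (A − λI)^k v = 0 for every generalised eigenvector v of λ).

  λ = 1: largest Jordan block has size 2, contributing (x − 1)^2

So m_A(x) = (x - 1)^2 = x^2 - 2*x + 1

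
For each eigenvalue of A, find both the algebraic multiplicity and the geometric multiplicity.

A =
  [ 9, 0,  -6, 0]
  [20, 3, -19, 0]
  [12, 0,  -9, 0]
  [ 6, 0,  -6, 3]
λ = -3: alg = 1, geom = 1; λ = 3: alg = 3, geom = 2

Step 1 — factor the characteristic polynomial to read off the algebraic multiplicities:
  χ_A(x) = (x - 3)^3*(x + 3)

Step 2 — compute geometric multiplicities via the rank-nullity identity g(λ) = n − rank(A − λI):
  rank(A − (-3)·I) = 3, so dim ker(A − (-3)·I) = n − 3 = 1
  rank(A − (3)·I) = 2, so dim ker(A − (3)·I) = n − 2 = 2

Summary:
  λ = -3: algebraic multiplicity = 1, geometric multiplicity = 1
  λ = 3: algebraic multiplicity = 3, geometric multiplicity = 2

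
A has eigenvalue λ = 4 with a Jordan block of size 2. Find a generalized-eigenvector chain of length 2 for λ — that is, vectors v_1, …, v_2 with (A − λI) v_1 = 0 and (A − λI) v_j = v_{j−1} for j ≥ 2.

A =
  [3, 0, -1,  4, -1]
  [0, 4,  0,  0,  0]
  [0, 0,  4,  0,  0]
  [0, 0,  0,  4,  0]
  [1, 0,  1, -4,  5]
A Jordan chain for λ = 4 of length 2:
v_1 = (-1, 0, 0, 0, 1)ᵀ
v_2 = (1, 0, 0, 0, 0)ᵀ

Let N = A − (4)·I. We want v_2 with N^2 v_2 = 0 but N^1 v_2 ≠ 0; then v_{j-1} := N · v_j for j = 2, …, 2.

Pick v_2 = (1, 0, 0, 0, 0)ᵀ.
Then v_1 = N · v_2 = (-1, 0, 0, 0, 1)ᵀ.

Sanity check: (A − (4)·I) v_1 = (0, 0, 0, 0, 0)ᵀ = 0. ✓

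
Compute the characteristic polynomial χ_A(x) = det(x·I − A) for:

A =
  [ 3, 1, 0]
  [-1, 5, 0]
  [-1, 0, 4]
x^3 - 12*x^2 + 48*x - 64

Expanding det(x·I − A) (e.g. by cofactor expansion or by noting that A is similar to its Jordan form J, which has the same characteristic polynomial as A) gives
  χ_A(x) = x^3 - 12*x^2 + 48*x - 64
which factors as (x - 4)^3. The eigenvalues (with algebraic multiplicities) are λ = 4 with multiplicity 3.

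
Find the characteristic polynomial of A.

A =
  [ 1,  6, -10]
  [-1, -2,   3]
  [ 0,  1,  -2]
x^3 + 3*x^2 + 3*x + 1

Expanding det(x·I − A) (e.g. by cofactor expansion or by noting that A is similar to its Jordan form J, which has the same characteristic polynomial as A) gives
  χ_A(x) = x^3 + 3*x^2 + 3*x + 1
which factors as (x + 1)^3. The eigenvalues (with algebraic multiplicities) are λ = -1 with multiplicity 3.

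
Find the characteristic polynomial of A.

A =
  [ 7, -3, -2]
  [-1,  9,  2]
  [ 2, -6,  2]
x^3 - 18*x^2 + 108*x - 216

Expanding det(x·I − A) (e.g. by cofactor expansion or by noting that A is similar to its Jordan form J, which has the same characteristic polynomial as A) gives
  χ_A(x) = x^3 - 18*x^2 + 108*x - 216
which factors as (x - 6)^3. The eigenvalues (with algebraic multiplicities) are λ = 6 with multiplicity 3.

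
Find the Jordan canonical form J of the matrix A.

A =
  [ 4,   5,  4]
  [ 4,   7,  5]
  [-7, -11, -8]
J_3(1)

The characteristic polynomial is
  det(x·I − A) = x^3 - 3*x^2 + 3*x - 1 = (x - 1)^3

Eigenvalues and multiplicities (the geometric multiplicity of λ is n − rank(A − λI), which equals the number of Jordan blocks for λ):
  λ = 1: algebraic multiplicity = 3, geometric multiplicity = 1

Determining the block sizes for each eigenvalue:
  λ = 1: one block (gm = 1), so the single block has size am = 3 → block sizes [3]

Assembling the blocks gives a Jordan form
J =
  [1, 1, 0]
  [0, 1, 1]
  [0, 0, 1]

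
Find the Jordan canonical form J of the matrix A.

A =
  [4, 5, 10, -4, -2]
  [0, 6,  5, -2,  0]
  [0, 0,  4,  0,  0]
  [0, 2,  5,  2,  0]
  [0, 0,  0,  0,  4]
J_3(4) ⊕ J_1(4) ⊕ J_1(4)

The characteristic polynomial is
  det(x·I − A) = x^5 - 20*x^4 + 160*x^3 - 640*x^2 + 1280*x - 1024 = (x - 4)^5

Eigenvalues and multiplicities (the geometric multiplicity of λ is n − rank(A − λI), which equals the number of Jordan blocks for λ):
  λ = 4: algebraic multiplicity = 5, geometric multiplicity = 3

Determining the block sizes for each eigenvalue:
  λ = 4: with am = 5 and gm = 3, the partition is not yet determined (e.g. several partitions of 5 into 3 parts exist). Let N = A − (4)·I. Computing rank(N^1) = 2, rank(N^2) = 1, rank(N^3) = 0; the number of blocks of size ≥ j is rank(N^{j−1}) − rank(N^j), giving [3, 1, 1]. So we have 1 block(s) of size 3, 2 block(s) of size 1 → block sizes [3, 1, 1]

Assembling the blocks gives a Jordan form
J =
  [4, 1, 0, 0, 0]
  [0, 4, 1, 0, 0]
  [0, 0, 4, 0, 0]
  [0, 0, 0, 4, 0]
  [0, 0, 0, 0, 4]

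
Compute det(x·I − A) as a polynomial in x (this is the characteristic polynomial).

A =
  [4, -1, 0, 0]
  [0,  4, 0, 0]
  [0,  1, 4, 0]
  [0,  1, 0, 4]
x^4 - 16*x^3 + 96*x^2 - 256*x + 256

Expanding det(x·I − A) (e.g. by cofactor expansion or by noting that A is similar to its Jordan form J, which has the same characteristic polynomial as A) gives
  χ_A(x) = x^4 - 16*x^3 + 96*x^2 - 256*x + 256
which factors as (x - 4)^4. The eigenvalues (with algebraic multiplicities) are λ = 4 with multiplicity 4.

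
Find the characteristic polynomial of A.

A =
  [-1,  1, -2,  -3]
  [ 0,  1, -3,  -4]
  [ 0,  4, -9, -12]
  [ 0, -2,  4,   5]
x^4 + 4*x^3 + 6*x^2 + 4*x + 1

Expanding det(x·I − A) (e.g. by cofactor expansion or by noting that A is similar to its Jordan form J, which has the same characteristic polynomial as A) gives
  χ_A(x) = x^4 + 4*x^3 + 6*x^2 + 4*x + 1
which factors as (x + 1)^4. The eigenvalues (with algebraic multiplicities) are λ = -1 with multiplicity 4.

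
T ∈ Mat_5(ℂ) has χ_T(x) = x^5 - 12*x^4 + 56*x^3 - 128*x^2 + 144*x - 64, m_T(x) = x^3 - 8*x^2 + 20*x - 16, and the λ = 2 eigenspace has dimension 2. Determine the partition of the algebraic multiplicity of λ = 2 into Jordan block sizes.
Block sizes for λ = 2: [2, 2]

Step 1 — from the characteristic polynomial, algebraic multiplicity of λ = 2 is 4. From dim ker(T − (2)·I) = 2, there are exactly 2 Jordan blocks for λ = 2.
Step 2 — from the minimal polynomial, the factor (x − 2)^2 tells us the largest block for λ = 2 has size 2.
Step 3 — with total size 4, 2 blocks, and largest block 2, the block sizes (in nonincreasing order) are [2, 2].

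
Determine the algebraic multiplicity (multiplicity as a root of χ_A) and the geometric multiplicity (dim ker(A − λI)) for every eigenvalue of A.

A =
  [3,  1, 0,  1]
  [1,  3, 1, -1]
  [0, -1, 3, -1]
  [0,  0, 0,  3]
λ = 3: alg = 4, geom = 2

Step 1 — factor the characteristic polynomial to read off the algebraic multiplicities:
  χ_A(x) = (x - 3)^4

Step 2 — compute geometric multiplicities via the rank-nullity identity g(λ) = n − rank(A − λI):
  rank(A − (3)·I) = 2, so dim ker(A − (3)·I) = n − 2 = 2

Summary:
  λ = 3: algebraic multiplicity = 4, geometric multiplicity = 2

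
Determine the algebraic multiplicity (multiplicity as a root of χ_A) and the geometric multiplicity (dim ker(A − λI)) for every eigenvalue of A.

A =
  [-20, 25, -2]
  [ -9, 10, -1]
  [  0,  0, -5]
λ = -5: alg = 3, geom = 1

Step 1 — factor the characteristic polynomial to read off the algebraic multiplicities:
  χ_A(x) = (x + 5)^3

Step 2 — compute geometric multiplicities via the rank-nullity identity g(λ) = n − rank(A − λI):
  rank(A − (-5)·I) = 2, so dim ker(A − (-5)·I) = n − 2 = 1

Summary:
  λ = -5: algebraic multiplicity = 3, geometric multiplicity = 1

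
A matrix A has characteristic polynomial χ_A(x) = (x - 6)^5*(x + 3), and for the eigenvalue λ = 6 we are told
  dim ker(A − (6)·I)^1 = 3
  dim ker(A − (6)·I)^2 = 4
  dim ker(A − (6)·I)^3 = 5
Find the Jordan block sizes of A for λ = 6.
Block sizes for λ = 6: [3, 1, 1]

From the dimensions of kernels of powers, the number of Jordan blocks of size at least j is d_j − d_{j−1} where d_j = dim ker(N^j) (with d_0 = 0). Computing the differences gives [3, 1, 1].
The number of blocks of size exactly k is (#blocks of size ≥ k) − (#blocks of size ≥ k + 1), so the partition is: 2 block(s) of size 1, 1 block(s) of size 3.
In nonincreasing order the block sizes are [3, 1, 1].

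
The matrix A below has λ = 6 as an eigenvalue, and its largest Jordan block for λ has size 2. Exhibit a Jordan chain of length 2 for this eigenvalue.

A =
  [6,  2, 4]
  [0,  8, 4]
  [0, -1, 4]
A Jordan chain for λ = 6 of length 2:
v_1 = (2, 2, -1)ᵀ
v_2 = (0, 1, 0)ᵀ

Let N = A − (6)·I. We want v_2 with N^2 v_2 = 0 but N^1 v_2 ≠ 0; then v_{j-1} := N · v_j for j = 2, …, 2.

Pick v_2 = (0, 1, 0)ᵀ.
Then v_1 = N · v_2 = (2, 2, -1)ᵀ.

Sanity check: (A − (6)·I) v_1 = (0, 0, 0)ᵀ = 0. ✓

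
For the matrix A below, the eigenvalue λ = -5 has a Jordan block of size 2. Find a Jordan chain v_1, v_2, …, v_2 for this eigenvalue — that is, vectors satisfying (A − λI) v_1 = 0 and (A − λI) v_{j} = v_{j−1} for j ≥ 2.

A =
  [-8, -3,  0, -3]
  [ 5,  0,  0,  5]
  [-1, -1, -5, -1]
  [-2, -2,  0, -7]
A Jordan chain for λ = -5 of length 2:
v_1 = (-3, 5, -1, -2)ᵀ
v_2 = (1, 0, 0, 0)ᵀ

Let N = A − (-5)·I. We want v_2 with N^2 v_2 = 0 but N^1 v_2 ≠ 0; then v_{j-1} := N · v_j for j = 2, …, 2.

Pick v_2 = (1, 0, 0, 0)ᵀ.
Then v_1 = N · v_2 = (-3, 5, -1, -2)ᵀ.

Sanity check: (A − (-5)·I) v_1 = (0, 0, 0, 0)ᵀ = 0. ✓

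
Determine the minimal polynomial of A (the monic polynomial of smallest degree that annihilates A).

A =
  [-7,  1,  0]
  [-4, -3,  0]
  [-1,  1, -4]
x^3 + 14*x^2 + 65*x + 100

The characteristic polynomial is χ_A(x) = (x + 4)*(x + 5)^2, so the eigenvalues are known. The minimal polynomial is
  m_A(x) = Π_λ (x − λ)^{k_λ}
where k_λ is the size of the *largest* Jordan block for λ (equivalently, the smallest k with (A − λI)^k v = 0 for every generalised eigenvector v of λ).

  λ = -5: largest Jordan block has size 2, contributing (x + 5)^2
  λ = -4: largest Jordan block has size 1, contributing (x + 4)

So m_A(x) = (x + 4)*(x + 5)^2 = x^3 + 14*x^2 + 65*x + 100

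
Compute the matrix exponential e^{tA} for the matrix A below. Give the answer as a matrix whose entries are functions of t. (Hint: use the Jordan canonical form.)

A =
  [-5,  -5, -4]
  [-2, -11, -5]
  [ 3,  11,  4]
e^{tA} =
  [-t^2*exp(-4*t)/2 - t*exp(-4*t) + exp(-4*t), -2*t^2*exp(-4*t) - 5*t*exp(-4*t), -3*t^2*exp(-4*t)/2 - 4*t*exp(-4*t)]
  [t^2*exp(-4*t)/2 - 2*t*exp(-4*t), 2*t^2*exp(-4*t) - 7*t*exp(-4*t) + exp(-4*t), 3*t^2*exp(-4*t)/2 - 5*t*exp(-4*t)]
  [-t^2*exp(-4*t)/2 + 3*t*exp(-4*t), -2*t^2*exp(-4*t) + 11*t*exp(-4*t), -3*t^2*exp(-4*t)/2 + 8*t*exp(-4*t) + exp(-4*t)]

Strategy: write A = P · J · P⁻¹ where J is a Jordan canonical form, so e^{tA} = P · e^{tJ} · P⁻¹, and e^{tJ} can be computed block-by-block.

A has Jordan form
J =
  [-4,  1,  0]
  [ 0, -4,  1]
  [ 0,  0, -4]
(up to reordering of blocks).

Per-block formulas:
  For a 3×3 Jordan block J_3(-4): exp(t · J_3(-4)) = e^(-4t)·(I + t·N + (t^2/2)·N^2), where N is the 3×3 nilpotent shift.

After assembling e^{tJ} and conjugating by P, we get:

e^{tA} =
  [-t^2*exp(-4*t)/2 - t*exp(-4*t) + exp(-4*t), -2*t^2*exp(-4*t) - 5*t*exp(-4*t), -3*t^2*exp(-4*t)/2 - 4*t*exp(-4*t)]
  [t^2*exp(-4*t)/2 - 2*t*exp(-4*t), 2*t^2*exp(-4*t) - 7*t*exp(-4*t) + exp(-4*t), 3*t^2*exp(-4*t)/2 - 5*t*exp(-4*t)]
  [-t^2*exp(-4*t)/2 + 3*t*exp(-4*t), -2*t^2*exp(-4*t) + 11*t*exp(-4*t), -3*t^2*exp(-4*t)/2 + 8*t*exp(-4*t) + exp(-4*t)]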